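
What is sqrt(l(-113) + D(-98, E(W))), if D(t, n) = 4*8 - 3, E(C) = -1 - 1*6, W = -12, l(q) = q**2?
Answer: 9*sqrt(158) ≈ 113.13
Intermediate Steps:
E(C) = -7 (E(C) = -1 - 6 = -7)
D(t, n) = 29 (D(t, n) = 32 - 3 = 29)
sqrt(l(-113) + D(-98, E(W))) = sqrt((-113)**2 + 29) = sqrt(12769 + 29) = sqrt(12798) = 9*sqrt(158)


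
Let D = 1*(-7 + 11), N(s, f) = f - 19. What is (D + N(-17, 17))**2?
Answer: 4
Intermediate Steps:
N(s, f) = -19 + f
D = 4 (D = 1*4 = 4)
(D + N(-17, 17))**2 = (4 + (-19 + 17))**2 = (4 - 2)**2 = 2**2 = 4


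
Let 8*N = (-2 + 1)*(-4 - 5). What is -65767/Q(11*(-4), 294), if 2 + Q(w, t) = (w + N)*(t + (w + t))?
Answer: 65767/23326 ≈ 2.8195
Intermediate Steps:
N = 9/8 (N = ((-2 + 1)*(-4 - 5))/8 = (-1*(-9))/8 = (1/8)*9 = 9/8 ≈ 1.1250)
Q(w, t) = -2 + (9/8 + w)*(w + 2*t) (Q(w, t) = -2 + (w + 9/8)*(t + (w + t)) = -2 + (9/8 + w)*(t + (t + w)) = -2 + (9/8 + w)*(w + 2*t))
-65767/Q(11*(-4), 294) = -65767/(-2 + (11*(-4))**2 + (9/4)*294 + 9*(11*(-4))/8 + 2*294*(11*(-4))) = -65767/(-2 + (-44)**2 + 1323/2 + (9/8)*(-44) + 2*294*(-44)) = -65767/(-2 + 1936 + 1323/2 - 99/2 - 25872) = -65767/(-23326) = -65767*(-1/23326) = 65767/23326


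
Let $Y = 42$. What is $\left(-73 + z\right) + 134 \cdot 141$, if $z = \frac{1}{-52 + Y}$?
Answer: $\frac{188209}{10} \approx 18821.0$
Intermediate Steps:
$z = - \frac{1}{10}$ ($z = \frac{1}{-52 + 42} = \frac{1}{-10} = - \frac{1}{10} \approx -0.1$)
$\left(-73 + z\right) + 134 \cdot 141 = \left(-73 - \frac{1}{10}\right) + 134 \cdot 141 = - \frac{731}{10} + 18894 = \frac{188209}{10}$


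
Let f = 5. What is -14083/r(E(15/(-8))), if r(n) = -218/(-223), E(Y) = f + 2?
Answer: -3140509/218 ≈ -14406.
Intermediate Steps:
E(Y) = 7 (E(Y) = 5 + 2 = 7)
r(n) = 218/223 (r(n) = -218*(-1/223) = 218/223)
-14083/r(E(15/(-8))) = -14083/218/223 = -14083*223/218 = -3140509/218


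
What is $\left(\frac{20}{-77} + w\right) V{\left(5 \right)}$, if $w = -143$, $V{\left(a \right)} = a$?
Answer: $- \frac{55155}{77} \approx -716.3$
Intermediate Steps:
$\left(\frac{20}{-77} + w\right) V{\left(5 \right)} = \left(\frac{20}{-77} - 143\right) 5 = \left(20 \left(- \frac{1}{77}\right) - 143\right) 5 = \left(- \frac{20}{77} - 143\right) 5 = \left(- \frac{11031}{77}\right) 5 = - \frac{55155}{77}$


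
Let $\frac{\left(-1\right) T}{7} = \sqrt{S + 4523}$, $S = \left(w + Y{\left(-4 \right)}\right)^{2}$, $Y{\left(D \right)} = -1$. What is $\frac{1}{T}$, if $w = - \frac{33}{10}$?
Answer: $- \frac{10 \sqrt{50461}}{1059681} \approx -0.0021198$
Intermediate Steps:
$w = - \frac{33}{10}$ ($w = \left(-33\right) \frac{1}{10} = - \frac{33}{10} \approx -3.3$)
$S = \frac{1849}{100}$ ($S = \left(- \frac{33}{10} - 1\right)^{2} = \left(- \frac{43}{10}\right)^{2} = \frac{1849}{100} \approx 18.49$)
$T = - \frac{21 \sqrt{50461}}{10}$ ($T = - 7 \sqrt{\frac{1849}{100} + 4523} = - 7 \sqrt{\frac{454149}{100}} = - 7 \frac{3 \sqrt{50461}}{10} = - \frac{21 \sqrt{50461}}{10} \approx -471.73$)
$\frac{1}{T} = \frac{1}{\left(- \frac{21}{10}\right) \sqrt{50461}} = - \frac{10 \sqrt{50461}}{1059681}$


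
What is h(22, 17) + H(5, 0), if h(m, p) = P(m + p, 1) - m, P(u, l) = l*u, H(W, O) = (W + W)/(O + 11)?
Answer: 197/11 ≈ 17.909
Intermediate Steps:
H(W, O) = 2*W/(11 + O) (H(W, O) = (2*W)/(11 + O) = 2*W/(11 + O))
h(m, p) = p (h(m, p) = 1*(m + p) - m = (m + p) - m = p)
h(22, 17) + H(5, 0) = 17 + 2*5/(11 + 0) = 17 + 2*5/11 = 17 + 2*5*(1/11) = 17 + 10/11 = 197/11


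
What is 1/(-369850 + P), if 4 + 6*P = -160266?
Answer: -3/1189685 ≈ -2.5217e-6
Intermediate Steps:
P = -80135/3 (P = -2/3 + (1/6)*(-160266) = -2/3 - 26711 = -80135/3 ≈ -26712.)
1/(-369850 + P) = 1/(-369850 - 80135/3) = 1/(-1189685/3) = -3/1189685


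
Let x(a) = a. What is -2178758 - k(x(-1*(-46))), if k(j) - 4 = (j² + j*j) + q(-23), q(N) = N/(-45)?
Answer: -98234753/45 ≈ -2.1830e+6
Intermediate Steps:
q(N) = -N/45 (q(N) = N*(-1/45) = -N/45)
k(j) = 203/45 + 2*j² (k(j) = 4 + ((j² + j*j) - 1/45*(-23)) = 4 + ((j² + j²) + 23/45) = 4 + (2*j² + 23/45) = 4 + (23/45 + 2*j²) = 203/45 + 2*j²)
-2178758 - k(x(-1*(-46))) = -2178758 - (203/45 + 2*(-1*(-46))²) = -2178758 - (203/45 + 2*46²) = -2178758 - (203/45 + 2*2116) = -2178758 - (203/45 + 4232) = -2178758 - 1*190643/45 = -2178758 - 190643/45 = -98234753/45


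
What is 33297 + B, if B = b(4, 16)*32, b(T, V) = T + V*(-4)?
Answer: 31377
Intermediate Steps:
b(T, V) = T - 4*V
B = -1920 (B = (4 - 4*16)*32 = (4 - 64)*32 = -60*32 = -1920)
33297 + B = 33297 - 1920 = 31377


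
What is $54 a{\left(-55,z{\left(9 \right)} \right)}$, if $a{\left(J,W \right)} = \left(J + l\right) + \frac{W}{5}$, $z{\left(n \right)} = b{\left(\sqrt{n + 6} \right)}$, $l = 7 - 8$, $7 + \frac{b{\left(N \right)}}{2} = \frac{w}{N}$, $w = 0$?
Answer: $- \frac{15876}{5} \approx -3175.2$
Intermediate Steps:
$b{\left(N \right)} = -14$ ($b{\left(N \right)} = -14 + 2 \frac{0}{N} = -14 + 2 \cdot 0 = -14 + 0 = -14$)
$l = -1$ ($l = 7 - 8 = -1$)
$z{\left(n \right)} = -14$
$a{\left(J,W \right)} = -1 + J + \frac{W}{5}$ ($a{\left(J,W \right)} = \left(J - 1\right) + \frac{W}{5} = \left(-1 + J\right) + W \frac{1}{5} = \left(-1 + J\right) + \frac{W}{5} = -1 + J + \frac{W}{5}$)
$54 a{\left(-55,z{\left(9 \right)} \right)} = 54 \left(-1 - 55 + \frac{1}{5} \left(-14\right)\right) = 54 \left(-1 - 55 - \frac{14}{5}\right) = 54 \left(- \frac{294}{5}\right) = - \frac{15876}{5}$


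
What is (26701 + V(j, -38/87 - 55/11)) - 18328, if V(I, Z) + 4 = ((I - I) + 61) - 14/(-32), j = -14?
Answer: 134887/16 ≈ 8430.4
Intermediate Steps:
V(I, Z) = 919/16 (V(I, Z) = -4 + (((I - I) + 61) - 14/(-32)) = -4 + ((0 + 61) - 14*(-1/32)) = -4 + (61 + 7/16) = -4 + 983/16 = 919/16)
(26701 + V(j, -38/87 - 55/11)) - 18328 = (26701 + 919/16) - 18328 = 428135/16 - 18328 = 134887/16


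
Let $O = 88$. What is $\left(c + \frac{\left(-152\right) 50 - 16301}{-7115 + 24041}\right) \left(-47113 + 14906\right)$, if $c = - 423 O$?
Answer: $\frac{31171890025}{26} \approx 1.1989 \cdot 10^{9}$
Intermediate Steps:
$c = -37224$ ($c = \left(-423\right) 88 = -37224$)
$\left(c + \frac{\left(-152\right) 50 - 16301}{-7115 + 24041}\right) \left(-47113 + 14906\right) = \left(-37224 + \frac{\left(-152\right) 50 - 16301}{-7115 + 24041}\right) \left(-47113 + 14906\right) = \left(-37224 + \frac{-7600 - 16301}{16926}\right) \left(-32207\right) = \left(-37224 - \frac{257}{182}\right) \left(-32207\right) = \left(- \frac{6775025}{182}\right) \left(-32207\right) = \frac{31171890025}{26}$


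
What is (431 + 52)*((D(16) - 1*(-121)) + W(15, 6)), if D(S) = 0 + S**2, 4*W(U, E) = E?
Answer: 365631/2 ≈ 1.8282e+5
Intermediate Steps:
W(U, E) = E/4
D(S) = S**2
(431 + 52)*((D(16) - 1*(-121)) + W(15, 6)) = (431 + 52)*((16**2 - 1*(-121)) + (1/4)*6) = 483*((256 + 121) + 3/2) = 483*(377 + 3/2) = 483*(757/2) = 365631/2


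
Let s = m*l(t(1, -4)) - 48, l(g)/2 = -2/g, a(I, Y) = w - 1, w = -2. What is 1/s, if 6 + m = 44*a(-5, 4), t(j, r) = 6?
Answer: 1/44 ≈ 0.022727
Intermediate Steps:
a(I, Y) = -3 (a(I, Y) = -2 - 1 = -3)
m = -138 (m = -6 + 44*(-3) = -6 - 132 = -138)
l(g) = -4/g (l(g) = 2*(-2/g) = -4/g)
s = 44 (s = -(-552)/6 - 48 = -138*(-⅔) - 48 = 92 - 48 = 44)
1/s = 1/44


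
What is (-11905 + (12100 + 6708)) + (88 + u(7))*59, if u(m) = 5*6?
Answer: 13865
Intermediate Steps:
u(m) = 30
(-11905 + (12100 + 6708)) + (88 + u(7))*59 = (-11905 + (12100 + 6708)) + (88 + 30)*59 = (-11905 + 18808) + 118*59 = 6903 + 6962 = 13865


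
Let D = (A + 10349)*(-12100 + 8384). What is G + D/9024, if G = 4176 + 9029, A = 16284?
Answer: 5048423/2256 ≈ 2237.8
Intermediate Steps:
G = 13205
D = -98968228 (D = (16284 + 10349)*(-12100 + 8384) = 26633*(-3716) = -98968228)
G + D/9024 = 13205 - 98968228/9024 = 13205 - 98968228*1/9024 = 13205 - 24742057/2256 = 5048423/2256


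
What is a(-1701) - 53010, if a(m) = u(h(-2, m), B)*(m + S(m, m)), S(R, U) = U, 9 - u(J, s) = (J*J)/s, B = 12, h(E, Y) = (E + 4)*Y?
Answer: 3281033106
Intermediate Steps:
h(E, Y) = Y*(4 + E) (h(E, Y) = (4 + E)*Y = Y*(4 + E))
u(J, s) = 9 - J**2/s (u(J, s) = 9 - J*J/s = 9 - J**2/s)
a(m) = 2*m*(9 - m**2/3) (a(m) = (9 - 1*(m*(4 - 2))**2/12)*(m + m) = (9 - 1*(m*2)**2*1/12)*(2*m) = (9 - 1*(2*m)**2*1/12)*(2*m) = (9 - 1*4*m**2*1/12)*(2*m) = (9 - m**2/3)*(2*m) = 2*m*(9 - m**2/3))
a(-1701) - 53010 = (2/3)*(-1701)*(27 - 1*(-1701)**2) - 53010 = (2/3)*(-1701)*(27 - 1*2893401) - 53010 = (2/3)*(-1701)*(27 - 2893401) - 53010 = (2/3)*(-1701)*(-2893374) - 53010 = 3281086116 - 53010 = 3281033106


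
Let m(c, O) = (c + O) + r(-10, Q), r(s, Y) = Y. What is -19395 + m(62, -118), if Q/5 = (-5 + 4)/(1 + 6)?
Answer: -136162/7 ≈ -19452.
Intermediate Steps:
Q = -5/7 (Q = 5*((-5 + 4)/(1 + 6)) = 5*(-1/7) = -5/7 ≈ -0.71429)
m(c, O) = -5/7 + O + c (m(c, O) = (c + O) - 5/7 = (O + c) - 5/7 = -5/7 + O + c)
-19395 + m(62, -118) = -19395 + (-5/7 - 118 + 62) = -19395 - 397/7 = -136162/7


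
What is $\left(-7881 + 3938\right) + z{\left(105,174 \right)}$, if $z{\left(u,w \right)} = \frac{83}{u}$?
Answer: $- \frac{413932}{105} \approx -3942.2$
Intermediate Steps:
$\left(-7881 + 3938\right) + z{\left(105,174 \right)} = \left(-7881 + 3938\right) + \frac{83}{105} = -3943 + 83 \cdot \frac{1}{105} = -3943 + \frac{83}{105} = - \frac{413932}{105}$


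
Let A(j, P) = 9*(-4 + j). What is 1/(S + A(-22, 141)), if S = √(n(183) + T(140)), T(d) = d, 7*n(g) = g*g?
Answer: -1638/348823 - √241283/348823 ≈ -0.0061040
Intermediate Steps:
A(j, P) = -36 + 9*j
n(g) = g²/7 (n(g) = (g*g)/7 = g²/7)
S = √241283/7 (S = √((⅐)*183² + 140) = √((⅐)*33489 + 140) = √(33489/7 + 140) = √(34469/7) = √241283/7 ≈ 70.172)
1/(S + A(-22, 141)) = 1/(√241283/7 + (-36 + 9*(-22))) = 1/(√241283/7 + (-36 - 198)) = 1/(√241283/7 - 234) = 1/(-234 + √241283/7)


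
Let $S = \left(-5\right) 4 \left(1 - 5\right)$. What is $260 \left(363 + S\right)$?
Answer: $115180$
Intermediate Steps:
$S = 80$ ($S = \left(-20\right) \left(-4\right) = 80$)
$260 \left(363 + S\right) = 260 \left(363 + 80\right) = 260 \cdot 443 = 115180$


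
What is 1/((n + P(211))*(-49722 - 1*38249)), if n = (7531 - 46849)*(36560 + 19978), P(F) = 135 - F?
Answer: 1/195556116206360 ≈ 5.1136e-15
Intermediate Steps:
n = -2222961084 (n = -39318*56538 = -2222961084)
1/((n + P(211))*(-49722 - 1*38249)) = 1/((-2222961084 + (135 - 1*211))*(-49722 - 1*38249)) = 1/((-2222961084 + (135 - 211))*(-49722 - 38249)) = 1/(-2222961084 - 76*(-87971)) = -1/87971/(-2222961160) = -1/2222961160*(-1/87971) = 1/195556116206360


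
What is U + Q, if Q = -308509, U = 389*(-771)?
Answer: -608428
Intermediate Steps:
U = -299919
U + Q = -299919 - 308509 = -608428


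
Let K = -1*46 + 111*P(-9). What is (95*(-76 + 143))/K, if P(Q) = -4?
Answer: -1273/98 ≈ -12.990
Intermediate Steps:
K = -490 (K = -1*46 + 111*(-4) = -46 - 444 = -490)
(95*(-76 + 143))/K = (95*(-76 + 143))/(-490) = (95*67)*(-1/490) = 6365*(-1/490) = -1273/98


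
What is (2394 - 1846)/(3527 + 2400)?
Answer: 548/5927 ≈ 0.092458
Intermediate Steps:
(2394 - 1846)/(3527 + 2400) = 548/5927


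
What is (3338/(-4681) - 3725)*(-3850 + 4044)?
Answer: -3383372222/4681 ≈ -7.2279e+5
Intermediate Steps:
(3338/(-4681) - 3725)*(-3850 + 4044) = (3338*(-1/4681) - 3725)*194 = (-3338/4681 - 3725)*194 = -17440063/4681*194 = -3383372222/4681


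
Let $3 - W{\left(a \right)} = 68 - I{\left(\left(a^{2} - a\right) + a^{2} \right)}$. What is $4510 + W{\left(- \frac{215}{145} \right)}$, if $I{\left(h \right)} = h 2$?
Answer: $\frac{3748135}{841} \approx 4456.8$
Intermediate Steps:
$I{\left(h \right)} = 2 h$
$W{\left(a \right)} = -65 - 2 a + 4 a^{2}$ ($W{\left(a \right)} = 3 - \left(68 - 2 \left(\left(a^{2} - a\right) + a^{2}\right)\right) = 3 - \left(68 - 2 \left(- a + 2 a^{2}\right)\right) = 3 - \left(68 - \left(- 2 a + 4 a^{2}\right)\right) = 3 - \left(68 - 4 a^{2} + 2 a\right) = -65 - 2 a + 4 a^{2}$)
$4510 + W{\left(- \frac{215}{145} \right)} = 4510 - \left(65 - 2 \left(- \frac{215}{145}\right) \left(-1 + 2 \left(- \frac{215}{145}\right)\right)\right) = 4510 - \left(65 - 2 \left(\left(-215\right) \frac{1}{145}\right) \left(-1 + 2 \left(\left(-215\right) \frac{1}{145}\right)\right)\right) = 4510 - \left(65 + \frac{86 \left(-1 + 2 \left(- \frac{43}{29}\right)\right)}{29}\right) = 4510 - \left(65 + \frac{86 \left(-1 - \frac{86}{29}\right)}{29}\right) = 4510 - \left(65 + \frac{86}{29} \left(- \frac{115}{29}\right)\right) = 4510 + \left(-65 + \frac{9890}{841}\right) = 4510 - \frac{44775}{841} = \frac{3748135}{841}$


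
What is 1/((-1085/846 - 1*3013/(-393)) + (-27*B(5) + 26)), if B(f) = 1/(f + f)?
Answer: 2115/62782 ≈ 0.033688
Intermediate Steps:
B(f) = 1/(2*f)
1/((-1085/846 - 1*3013/(-393)) + (-27*B(5) + 26)) = 1/((-1085/846 - 1*3013/(-393)) + (-27/(2*5) + 26)) = 1/((-1085*1/846 - 3013*(-1/393)) + (-27/(2*5) + 26)) = 1/((-1085/846 + 23/3) + (-27*⅒ + 26)) = 1/(5401/846 + (-27/10 + 26)) = 1/(5401/846 + 233/10) = 1/(62782/2115) = 2115/62782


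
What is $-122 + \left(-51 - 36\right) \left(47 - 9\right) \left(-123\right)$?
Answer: $406516$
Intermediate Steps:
$-122 + \left(-51 - 36\right) \left(47 - 9\right) \left(-123\right) = -122 + \left(-87\right) 38 \left(-123\right) = -122 - -406638 = -122 + 406638 = 406516$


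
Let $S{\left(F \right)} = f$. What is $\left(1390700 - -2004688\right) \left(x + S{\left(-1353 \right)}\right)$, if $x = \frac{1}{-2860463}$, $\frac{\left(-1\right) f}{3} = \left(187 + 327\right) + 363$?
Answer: $- \frac{25553276373553752}{2860463} \approx -8.9333 \cdot 10^{9}$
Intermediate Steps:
$f = -2631$ ($f = - 3 \left(\left(187 + 327\right) + 363\right) = - 3 \left(514 + 363\right) = \left(-3\right) 877 = -2631$)
$x = - \frac{1}{2860463} \approx -3.4959 \cdot 10^{-7}$
$S{\left(F \right)} = -2631$
$\left(1390700 - -2004688\right) \left(x + S{\left(-1353 \right)}\right) = \left(1390700 - -2004688\right) \left(- \frac{1}{2860463} - 2631\right) = \left(1390700 + 2004688\right) \left(- \frac{7525878154}{2860463}\right) = 3395388 \left(- \frac{7525878154}{2860463}\right) = - \frac{25553276373553752}{2860463}$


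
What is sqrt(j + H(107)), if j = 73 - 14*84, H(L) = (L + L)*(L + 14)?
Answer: sqrt(24791) ≈ 157.45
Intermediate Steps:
H(L) = 2*L*(14 + L) (H(L) = (2*L)*(14 + L) = 2*L*(14 + L))
j = -1103 (j = 73 - 1176 = -1103)
sqrt(j + H(107)) = sqrt(-1103 + 2*107*(14 + 107)) = sqrt(-1103 + 2*107*121) = sqrt(-1103 + 25894) = sqrt(24791)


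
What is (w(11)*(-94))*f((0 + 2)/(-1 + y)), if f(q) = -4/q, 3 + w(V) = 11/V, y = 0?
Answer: 376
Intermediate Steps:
w(V) = -3 + 11/V
(w(11)*(-94))*f((0 + 2)/(-1 + y)) = ((-3 + 11/11)*(-94))*(-4*(-1 + 0)/(0 + 2)) = ((-3 + 11*(1/11))*(-94))*(-4/(2/(-1))) = ((-3 + 1)*(-94))*(-4/(2*(-1))) = (-2*(-94))*(-4/(-2)) = 188*(-4*(-½)) = 188*2 = 376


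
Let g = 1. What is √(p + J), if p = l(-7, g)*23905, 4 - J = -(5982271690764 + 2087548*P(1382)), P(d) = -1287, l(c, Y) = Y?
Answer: √5979585040397 ≈ 2.4453e+6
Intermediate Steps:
J = 5979585016492 (J = 4 - (-2087548)/(1/(2865693 - 1287)) = 4 - (-2087548)/(1/2864406) = 4 - (-2087548)/1/2864406 = 4 - (-2087548)*2864406 = 4 - 1*(-5979585016488) = 4 + 5979585016488 = 5979585016492)
p = 23905 (p = 1*23905 = 23905)
√(p + J) = √(23905 + 5979585016492) = √5979585040397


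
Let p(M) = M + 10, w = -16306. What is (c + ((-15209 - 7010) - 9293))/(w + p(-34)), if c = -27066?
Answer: 29289/8165 ≈ 3.5871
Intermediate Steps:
p(M) = 10 + M
(c + ((-15209 - 7010) - 9293))/(w + p(-34)) = (-27066 + ((-15209 - 7010) - 9293))/(-16306 + (10 - 34)) = (-27066 + (-22219 - 9293))/(-16306 - 24) = (-27066 - 31512)/(-16330) = -58578*(-1/16330) = 29289/8165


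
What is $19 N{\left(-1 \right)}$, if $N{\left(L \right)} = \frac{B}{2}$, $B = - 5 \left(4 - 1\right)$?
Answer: $- \frac{285}{2} \approx -142.5$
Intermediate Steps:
$B = -15$ ($B = \left(-5\right) 3 = -15$)
$N{\left(L \right)} = - \frac{15}{2}$
$19 N{\left(-1 \right)} = 19 \left(- \frac{15}{2}\right) = - \frac{285}{2}$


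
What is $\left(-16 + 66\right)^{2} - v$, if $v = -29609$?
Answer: $32109$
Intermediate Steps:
$\left(-16 + 66\right)^{2} - v = \left(-16 + 66\right)^{2} - -29609 = 50^{2} + 29609 = 2500 + 29609 = 32109$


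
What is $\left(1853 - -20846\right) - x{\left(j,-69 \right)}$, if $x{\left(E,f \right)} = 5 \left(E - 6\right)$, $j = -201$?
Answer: $23734$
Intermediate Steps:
$x{\left(E,f \right)} = -30 + 5 E$ ($x{\left(E,f \right)} = 5 \left(-6 + E\right) = -30 + 5 E$)
$\left(1853 - -20846\right) - x{\left(j,-69 \right)} = \left(1853 - -20846\right) - \left(-30 + 5 \left(-201\right)\right) = \left(1853 + 20846\right) - \left(-30 - 1005\right) = 22699 - -1035 = 22699 + 1035 = 23734$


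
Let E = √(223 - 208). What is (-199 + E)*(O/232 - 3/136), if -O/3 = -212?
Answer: -2134275/3944 + 10725*√15/3944 ≈ -530.61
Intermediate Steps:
O = 636 (O = -3*(-212) = 636)
E = √15 ≈ 3.8730
(-199 + E)*(O/232 - 3/136) = (-199 + √15)*(636/232 - 3/136) = (-199 + √15)*(636*(1/232) - 3*1/136) = (-199 + √15)*(159/58 - 3/136) = (-199 + √15)*(10725/3944) = -2134275/3944 + 10725*√15/3944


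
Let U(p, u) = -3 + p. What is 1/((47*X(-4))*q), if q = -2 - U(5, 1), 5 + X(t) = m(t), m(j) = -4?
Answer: 1/1692 ≈ 0.00059102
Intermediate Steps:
X(t) = -9 (X(t) = -5 - 4 = -9)
q = -4 (q = -2 - (-3 + 5) = -2 - 1*2 = -2 - 2 = -4)
1/((47*X(-4))*q) = 1/((47*(-9))*(-4)) = 1/(-423*(-4)) = 1/1692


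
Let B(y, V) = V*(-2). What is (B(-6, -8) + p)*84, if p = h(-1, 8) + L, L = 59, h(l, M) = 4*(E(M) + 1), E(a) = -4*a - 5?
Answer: -5796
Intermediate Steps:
E(a) = -5 - 4*a
h(l, M) = -16 - 16*M (h(l, M) = 4*((-5 - 4*M) + 1) = 4*(-4 - 4*M) = -16 - 16*M)
B(y, V) = -2*V
p = -85 (p = (-16 - 16*8) + 59 = (-16 - 128) + 59 = -144 + 59 = -85)
(B(-6, -8) + p)*84 = (-2*(-8) - 85)*84 = (16 - 85)*84 = -69*84 = -5796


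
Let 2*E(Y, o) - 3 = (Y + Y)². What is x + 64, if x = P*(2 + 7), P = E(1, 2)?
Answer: 191/2 ≈ 95.500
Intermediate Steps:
E(Y, o) = 3/2 + 2*Y² (E(Y, o) = 3/2 + (Y + Y)²/2 = 3/2 + (2*Y)²/2 = 3/2 + (4*Y²)/2 = 3/2 + 2*Y²)
P = 7/2 (P = 3/2 + 2*1² = 3/2 + 2*1 = 3/2 + 2 = 7/2 ≈ 3.5000)
x = 63/2 (x = 7*(2 + 7)/2 = (7/2)*9 = 63/2 ≈ 31.500)
x + 64 = 63/2 + 64 = 191/2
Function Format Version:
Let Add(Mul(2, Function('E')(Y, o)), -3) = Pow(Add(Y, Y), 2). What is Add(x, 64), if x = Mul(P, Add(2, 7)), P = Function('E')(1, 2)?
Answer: Rational(191, 2) ≈ 95.500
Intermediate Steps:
Function('E')(Y, o) = Add(Rational(3, 2), Mul(2, Pow(Y, 2))) (Function('E')(Y, o) = Add(Rational(3, 2), Mul(Rational(1, 2), Pow(Add(Y, Y), 2))) = Add(Rational(3, 2), Mul(Rational(1, 2), Pow(Mul(2, Y), 2))) = Add(Rational(3, 2), Mul(Rational(1, 2), Mul(4, Pow(Y, 2)))) = Add(Rational(3, 2), Mul(2, Pow(Y, 2))))
P = Rational(7, 2) (P = Add(Rational(3, 2), Mul(2, Pow(1, 2))) = Add(Rational(3, 2), Mul(2, 1)) = Add(Rational(3, 2), 2) = Rational(7, 2) ≈ 3.5000)
x = Rational(63, 2) (x = Mul(Rational(7, 2), Add(2, 7)) = Mul(Rational(7, 2), 9) = Rational(63, 2) ≈ 31.500)
Add(x, 64) = Add(Rational(63, 2), 64) = Rational(191, 2)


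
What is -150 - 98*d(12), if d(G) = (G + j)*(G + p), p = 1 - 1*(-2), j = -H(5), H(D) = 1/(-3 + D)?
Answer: -17055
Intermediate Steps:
j = -½ (j = -1/(-3 + 5) = -1/2 = -1*½ = -½ ≈ -0.50000)
p = 3 (p = 1 + 2 = 3)
d(G) = (3 + G)*(-½ + G) (d(G) = (G - ½)*(G + 3) = (-½ + G)*(3 + G) = (3 + G)*(-½ + G))
-150 - 98*d(12) = -150 - 98*(-3/2 + 12² + (5/2)*12) = -150 - 98*(-3/2 + 144 + 30) = -150 - 98*345/2 = -150 - 16905 = -17055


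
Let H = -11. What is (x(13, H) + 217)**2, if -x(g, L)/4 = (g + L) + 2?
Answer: 40401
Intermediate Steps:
x(g, L) = -8 - 4*L - 4*g (x(g, L) = -4*((g + L) + 2) = -4*((L + g) + 2) = -4*(2 + L + g) = -8 - 4*L - 4*g)
(x(13, H) + 217)**2 = ((-8 - 4*(-11) - 4*13) + 217)**2 = ((-8 + 44 - 52) + 217)**2 = (-16 + 217)**2 = 201**2 = 40401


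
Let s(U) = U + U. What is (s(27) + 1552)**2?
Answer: 2579236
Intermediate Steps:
s(U) = 2*U
(s(27) + 1552)**2 = (2*27 + 1552)**2 = (54 + 1552)**2 = 1606**2 = 2579236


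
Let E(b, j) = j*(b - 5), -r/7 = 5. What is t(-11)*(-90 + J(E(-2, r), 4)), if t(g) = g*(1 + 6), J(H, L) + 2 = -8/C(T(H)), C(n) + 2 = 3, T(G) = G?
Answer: 7700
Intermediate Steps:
r = -35 (r = -7*5 = -35)
C(n) = 1 (C(n) = -2 + 3 = 1)
E(b, j) = j*(-5 + b)
J(H, L) = -10 (J(H, L) = -2 - 8/1 = -2 - 8*1 = -2 - 8 = -10)
t(g) = 7*g (t(g) = g*7 = 7*g)
t(-11)*(-90 + J(E(-2, r), 4)) = (7*(-11))*(-90 - 10) = -77*(-100) = 7700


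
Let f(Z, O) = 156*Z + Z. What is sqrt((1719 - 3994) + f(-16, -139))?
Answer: I*sqrt(4787) ≈ 69.188*I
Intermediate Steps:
f(Z, O) = 157*Z
sqrt((1719 - 3994) + f(-16, -139)) = sqrt((1719 - 3994) + 157*(-16)) = sqrt(-2275 - 2512) = sqrt(-4787) = I*sqrt(4787)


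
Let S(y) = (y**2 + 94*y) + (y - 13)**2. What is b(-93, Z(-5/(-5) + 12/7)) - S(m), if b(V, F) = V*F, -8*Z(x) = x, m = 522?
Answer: -32513681/56 ≈ -5.8060e+5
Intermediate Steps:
Z(x) = -x/8
S(y) = y**2 + (-13 + y)**2 + 94*y (S(y) = (y**2 + 94*y) + (-13 + y)**2 = y**2 + (-13 + y)**2 + 94*y)
b(V, F) = F*V
b(-93, Z(-5/(-5) + 12/7)) - S(m) = -(-5/(-5) + 12/7)/8*(-93) - (169 + 2*522**2 + 68*522) = -(-5*(-1/5) + 12*(1/7))/8*(-93) - (169 + 2*272484 + 35496) = -(1 + 12/7)/8*(-93) - (169 + 544968 + 35496) = -1/8*19/7*(-93) - 1*580633 = -19/56*(-93) - 580633 = 1767/56 - 580633 = -32513681/56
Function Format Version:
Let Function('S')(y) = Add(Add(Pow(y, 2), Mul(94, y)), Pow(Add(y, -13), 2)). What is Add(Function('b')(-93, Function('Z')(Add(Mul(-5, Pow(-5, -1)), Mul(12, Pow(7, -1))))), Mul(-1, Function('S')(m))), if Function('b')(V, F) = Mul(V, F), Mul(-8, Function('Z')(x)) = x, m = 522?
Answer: Rational(-32513681, 56) ≈ -5.8060e+5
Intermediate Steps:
Function('Z')(x) = Mul(Rational(-1, 8), x)
Function('S')(y) = Add(Pow(y, 2), Pow(Add(-13, y), 2), Mul(94, y)) (Function('S')(y) = Add(Add(Pow(y, 2), Mul(94, y)), Pow(Add(-13, y), 2)) = Add(Pow(y, 2), Pow(Add(-13, y), 2), Mul(94, y)))
Function('b')(V, F) = Mul(F, V)
Add(Function('b')(-93, Function('Z')(Add(Mul(-5, Pow(-5, -1)), Mul(12, Pow(7, -1))))), Mul(-1, Function('S')(m))) = Add(Mul(Mul(Rational(-1, 8), Add(Mul(-5, Pow(-5, -1)), Mul(12, Pow(7, -1)))), -93), Mul(-1, Add(169, Mul(2, Pow(522, 2)), Mul(68, 522)))) = Add(Mul(Mul(Rational(-1, 8), Add(Mul(-5, Rational(-1, 5)), Mul(12, Rational(1, 7)))), -93), Mul(-1, Add(169, Mul(2, 272484), 35496))) = Add(Mul(Mul(Rational(-1, 8), Add(1, Rational(12, 7))), -93), Mul(-1, Add(169, 544968, 35496))) = Add(Mul(Mul(Rational(-1, 8), Rational(19, 7)), -93), Mul(-1, 580633)) = Add(Mul(Rational(-19, 56), -93), -580633) = Add(Rational(1767, 56), -580633) = Rational(-32513681, 56)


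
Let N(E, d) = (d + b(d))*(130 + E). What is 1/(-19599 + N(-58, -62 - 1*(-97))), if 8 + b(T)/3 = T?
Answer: -1/11247 ≈ -8.8913e-5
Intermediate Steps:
b(T) = -24 + 3*T
N(E, d) = (-24 + 4*d)*(130 + E) (N(E, d) = (d + (-24 + 3*d))*(130 + E) = (-24 + 4*d)*(130 + E))
1/(-19599 + N(-58, -62 - 1*(-97))) = 1/(-19599 + (-3120 - 24*(-58) + 520*(-62 - 1*(-97)) + 4*(-58)*(-62 - 1*(-97)))) = 1/(-19599 + (-3120 + 1392 + 520*(-62 + 97) + 4*(-58)*(-62 + 97))) = 1/(-19599 + (-3120 + 1392 + 520*35 + 4*(-58)*35)) = 1/(-19599 + (-3120 + 1392 + 18200 - 8120)) = 1/(-19599 + 8352) = 1/(-11247) = -1/11247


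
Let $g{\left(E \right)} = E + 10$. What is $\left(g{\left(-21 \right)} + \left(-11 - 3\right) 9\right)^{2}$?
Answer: $18769$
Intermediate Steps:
$g{\left(E \right)} = 10 + E$
$\left(g{\left(-21 \right)} + \left(-11 - 3\right) 9\right)^{2} = \left(\left(10 - 21\right) + \left(-11 - 3\right) 9\right)^{2} = \left(-11 - 126\right)^{2} = \left(-137\right)^{2} = 18769$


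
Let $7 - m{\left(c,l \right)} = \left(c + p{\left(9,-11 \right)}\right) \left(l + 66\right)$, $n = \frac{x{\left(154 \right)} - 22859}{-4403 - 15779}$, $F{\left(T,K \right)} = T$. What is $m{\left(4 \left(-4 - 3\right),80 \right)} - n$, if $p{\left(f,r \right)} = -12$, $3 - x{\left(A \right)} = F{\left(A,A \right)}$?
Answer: $\frac{58990572}{10091} \approx 5845.9$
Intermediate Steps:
$x{\left(A \right)} = 3 - A$
$n = \frac{11505}{10091}$ ($n = \frac{\left(3 - 154\right) - 22859}{-4403 - 15779} = \frac{\left(3 - 154\right) - 22859}{-20182} = \left(-151 - 22859\right) \left(- \frac{1}{20182}\right) = \left(-23010\right) \left(- \frac{1}{20182}\right) = \frac{11505}{10091} \approx 1.1401$)
$m{\left(c,l \right)} = 7 - \left(-12 + c\right) \left(66 + l\right)$ ($m{\left(c,l \right)} = 7 - \left(c - 12\right) \left(l + 66\right) = 7 - \left(-12 + c\right) \left(66 + l\right)$)
$m{\left(4 \left(-4 - 3\right),80 \right)} - n = \left(799 - 66 \cdot 4 \left(-4 - 3\right) + 12 \cdot 80 - 4 \left(-4 - 3\right) 80\right) - \frac{11505}{10091} = \left(799 - 66 \cdot 4 \left(-7\right) + 960 - 4 \left(-7\right) 80\right) - \frac{11505}{10091} = \left(799 - -1848 + 960 - \left(-28\right) 80\right) - \frac{11505}{10091} = \left(799 + 1848 + 960 + 2240\right) - \frac{11505}{10091} = 5847 - \frac{11505}{10091} = \frac{58990572}{10091}$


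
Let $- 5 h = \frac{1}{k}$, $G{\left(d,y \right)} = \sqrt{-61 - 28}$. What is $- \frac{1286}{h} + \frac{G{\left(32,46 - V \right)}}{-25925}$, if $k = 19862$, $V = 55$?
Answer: $127712660 - \frac{i \sqrt{89}}{25925} \approx 1.2771 \cdot 10^{8} - 0.0003639 i$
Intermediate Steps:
$G{\left(d,y \right)} = i \sqrt{89}$ ($G{\left(d,y \right)} = \sqrt{-89} = i \sqrt{89}$)
$h = - \frac{1}{99310}$ ($h = - \frac{1}{5 \cdot 19862} = \left(- \frac{1}{5}\right) \frac{1}{19862} = - \frac{1}{99310} \approx -1.0069 \cdot 10^{-5}$)
$- \frac{1286}{h} + \frac{G{\left(32,46 - V \right)}}{-25925} = - \frac{1286}{- \frac{1}{99310}} + \frac{i \sqrt{89}}{-25925} = \left(-1286\right) \left(-99310\right) + i \sqrt{89} \left(- \frac{1}{25925}\right) = 127712660 - \frac{i \sqrt{89}}{25925}$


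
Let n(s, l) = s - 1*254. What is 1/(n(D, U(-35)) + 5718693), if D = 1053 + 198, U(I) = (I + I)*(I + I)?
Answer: 1/5719690 ≈ 1.7483e-7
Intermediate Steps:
U(I) = 4*I**2 (U(I) = (2*I)*(2*I) = 4*I**2)
D = 1251
n(s, l) = -254 + s (n(s, l) = s - 254 = -254 + s)
1/(n(D, U(-35)) + 5718693) = 1/((-254 + 1251) + 5718693) = 1/(997 + 5718693) = 1/5719690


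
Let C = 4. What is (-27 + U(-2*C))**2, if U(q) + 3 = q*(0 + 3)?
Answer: 2916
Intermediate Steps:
U(q) = -3 + 3*q (U(q) = -3 + q*(0 + 3) = -3 + q*3 = -3 + 3*q)
(-27 + U(-2*C))**2 = (-27 + (-3 + 3*(-2*4)))**2 = (-27 + (-3 + 3*(-8)))**2 = (-27 + (-3 - 24))**2 = (-27 - 27)**2 = (-54)**2 = 2916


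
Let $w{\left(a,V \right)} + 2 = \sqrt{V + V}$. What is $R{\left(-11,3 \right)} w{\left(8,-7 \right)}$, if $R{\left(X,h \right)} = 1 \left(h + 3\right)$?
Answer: $-12 + 6 i \sqrt{14} \approx -12.0 + 22.45 i$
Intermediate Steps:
$w{\left(a,V \right)} = -2 + \sqrt{2} \sqrt{V}$ ($w{\left(a,V \right)} = -2 + \sqrt{V + V} = -2 + \sqrt{2 V} = -2 + \sqrt{2} \sqrt{V}$)
$R{\left(X,h \right)} = 3 + h$ ($R{\left(X,h \right)} = 1 \left(3 + h\right) = 3 + h$)
$R{\left(-11,3 \right)} w{\left(8,-7 \right)} = \left(3 + 3\right) \left(-2 + \sqrt{2} \sqrt{-7}\right) = 6 \left(-2 + \sqrt{2} i \sqrt{7}\right) = 6 \left(-2 + i \sqrt{14}\right) = -12 + 6 i \sqrt{14}$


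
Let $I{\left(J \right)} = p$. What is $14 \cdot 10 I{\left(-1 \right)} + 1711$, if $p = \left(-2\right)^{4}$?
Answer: $3951$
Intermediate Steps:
$p = 16$
$I{\left(J \right)} = 16$
$14 \cdot 10 I{\left(-1 \right)} + 1711 = 14 \cdot 10 \cdot 16 + 1711 = 140 \cdot 16 + 1711 = 2240 + 1711 = 3951$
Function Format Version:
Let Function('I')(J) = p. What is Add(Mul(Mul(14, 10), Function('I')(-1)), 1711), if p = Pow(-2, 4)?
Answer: 3951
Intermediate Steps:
p = 16
Function('I')(J) = 16
Add(Mul(Mul(14, 10), Function('I')(-1)), 1711) = Add(Mul(Mul(14, 10), 16), 1711) = Add(Mul(140, 16), 1711) = Add(2240, 1711) = 3951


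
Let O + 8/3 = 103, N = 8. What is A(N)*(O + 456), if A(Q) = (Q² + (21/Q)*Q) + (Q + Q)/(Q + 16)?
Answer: 428933/9 ≈ 47659.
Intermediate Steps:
O = 301/3 (O = -8/3 + 103 = 301/3 ≈ 100.33)
A(Q) = 21 + Q² + 2*Q/(16 + Q) (A(Q) = (Q² + 21) + (2*Q)/(16 + Q) = (21 + Q²) + 2*Q/(16 + Q) = 21 + Q² + 2*Q/(16 + Q))
A(N)*(O + 456) = ((336 + 8³ + 16*8² + 23*8)/(16 + 8))*(301/3 + 456) = ((336 + 512 + 16*64 + 184)/24)*(1669/3) = ((336 + 512 + 1024 + 184)/24)*(1669/3) = ((1/24)*2056)*(1669/3) = (257/3)*(1669/3) = 428933/9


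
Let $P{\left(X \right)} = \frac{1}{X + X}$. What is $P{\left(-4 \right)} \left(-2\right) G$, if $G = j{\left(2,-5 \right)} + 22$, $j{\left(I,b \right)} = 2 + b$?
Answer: $\frac{19}{4} \approx 4.75$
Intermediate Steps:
$P{\left(X \right)} = \frac{1}{2 X}$
$G = 19$ ($G = \left(2 - 5\right) + 22 = -3 + 22 = 19$)
$P{\left(-4 \right)} \left(-2\right) G = \frac{1}{2 \left(-4\right)} \left(-2\right) 19 = \frac{1}{2} \left(- \frac{1}{4}\right) \left(-2\right) 19 = \left(- \frac{1}{8}\right) \left(-2\right) 19 = \frac{1}{4} \cdot 19 = \frac{19}{4}$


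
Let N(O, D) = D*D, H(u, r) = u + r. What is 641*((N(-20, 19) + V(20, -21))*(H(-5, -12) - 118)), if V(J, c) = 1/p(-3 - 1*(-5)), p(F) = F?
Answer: -62564805/2 ≈ -3.1282e+7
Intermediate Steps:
V(J, c) = 1/2 (V(J, c) = 1/(-3 - 1*(-5)) = 1/(-3 + 5) = 1/2)
H(u, r) = r + u
N(O, D) = D**2
641*((N(-20, 19) + V(20, -21))*(H(-5, -12) - 118)) = 641*((19**2 + 1/2)*((-12 - 5) - 118)) = 641*((361 + 1/2)*(-17 - 118)) = 641*((723/2)*(-135)) = 641*(-97605/2) = -62564805/2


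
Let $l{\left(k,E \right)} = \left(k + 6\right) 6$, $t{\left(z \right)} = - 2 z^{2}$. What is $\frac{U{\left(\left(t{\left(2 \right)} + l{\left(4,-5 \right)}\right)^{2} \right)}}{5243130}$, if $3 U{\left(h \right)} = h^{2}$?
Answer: $\frac{3655808}{7864695} \approx 0.46484$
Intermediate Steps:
$l{\left(k,E \right)} = 36 + 6 k$ ($l{\left(k,E \right)} = \left(6 + k\right) 6 = 36 + 6 k$)
$U{\left(h \right)} = \frac{h^{2}}{3}$
$\frac{U{\left(\left(t{\left(2 \right)} + l{\left(4,-5 \right)}\right)^{2} \right)}}{5243130} = \frac{\frac{1}{3} \left(\left(- 2 \cdot 2^{2} + \left(36 + 6 \cdot 4\right)\right)^{2}\right)^{2}}{5243130} = \frac{\left(\left(\left(-2\right) 4 + \left(36 + 24\right)\right)^{2}\right)^{2}}{3} \cdot \frac{1}{5243130} = \frac{\left(\left(-8 + 60\right)^{2}\right)^{2}}{3} \cdot \frac{1}{5243130} = \frac{\left(52^{2}\right)^{2}}{3} \cdot \frac{1}{5243130} = \frac{2704^{2}}{3} \cdot \frac{1}{5243130} = \frac{1}{3} \cdot 7311616 \cdot \frac{1}{5243130} = \frac{7311616}{3} \cdot \frac{1}{5243130} = \frac{3655808}{7864695}$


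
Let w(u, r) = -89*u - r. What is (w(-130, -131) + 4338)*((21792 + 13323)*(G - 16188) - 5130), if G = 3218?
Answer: -7304909300520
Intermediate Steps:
w(u, r) = -r - 89*u
(w(-130, -131) + 4338)*((21792 + 13323)*(G - 16188) - 5130) = ((-1*(-131) - 89*(-130)) + 4338)*((21792 + 13323)*(3218 - 16188) - 5130) = ((131 + 11570) + 4338)*(35115*(-12970) - 5130) = (11701 + 4338)*(-455441550 - 5130) = 16039*(-455446680) = -7304909300520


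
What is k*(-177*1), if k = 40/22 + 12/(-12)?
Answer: -1593/11 ≈ -144.82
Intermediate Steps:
k = 9/11 (k = 40*(1/22) + 12*(-1/12) = 20/11 - 1 = 9/11 ≈ 0.81818)
k*(-177*1) = 9*(-177*1)/11 = (9/11)*(-177) = -1593/11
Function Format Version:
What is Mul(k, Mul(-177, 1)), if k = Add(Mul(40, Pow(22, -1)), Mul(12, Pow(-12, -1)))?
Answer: Rational(-1593, 11) ≈ -144.82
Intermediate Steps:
k = Rational(9, 11) (k = Add(Mul(40, Rational(1, 22)), Mul(12, Rational(-1, 12))) = Add(Rational(20, 11), -1) = Rational(9, 11) ≈ 0.81818)
Mul(k, Mul(-177, 1)) = Mul(Rational(9, 11), Mul(-177, 1)) = Mul(Rational(9, 11), -177) = Rational(-1593, 11)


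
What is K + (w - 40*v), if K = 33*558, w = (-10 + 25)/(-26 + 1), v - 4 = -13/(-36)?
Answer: 820753/45 ≈ 18239.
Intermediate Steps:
v = 157/36 (v = 4 - 13/(-36) = 4 - 13*(-1/36) = 4 + 13/36 = 157/36 ≈ 4.3611)
w = -⅗ (w = 15/(-25) = 15*(-1/25) = -⅗ ≈ -0.60000)
K = 18414
K + (w - 40*v) = 18414 + (-⅗ - 40*157/36) = 18414 + (-⅗ - 1570/9) = 18414 - 7877/45 = 820753/45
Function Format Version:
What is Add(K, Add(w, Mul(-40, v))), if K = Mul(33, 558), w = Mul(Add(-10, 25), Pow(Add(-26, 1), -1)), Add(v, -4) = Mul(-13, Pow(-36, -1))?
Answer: Rational(820753, 45) ≈ 18239.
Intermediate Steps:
v = Rational(157, 36) (v = Add(4, Mul(-13, Pow(-36, -1))) = Add(4, Mul(-13, Rational(-1, 36))) = Add(4, Rational(13, 36)) = Rational(157, 36) ≈ 4.3611)
w = Rational(-3, 5) (w = Mul(15, Pow(-25, -1)) = Mul(15, Rational(-1, 25)) = Rational(-3, 5) ≈ -0.60000)
K = 18414
Add(K, Add(w, Mul(-40, v))) = Add(18414, Add(Rational(-3, 5), Mul(-40, Rational(157, 36)))) = Add(18414, Add(Rational(-3, 5), Rational(-1570, 9))) = Add(18414, Rational(-7877, 45)) = Rational(820753, 45)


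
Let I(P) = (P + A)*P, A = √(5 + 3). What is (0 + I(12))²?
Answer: 21888 + 6912*√2 ≈ 31663.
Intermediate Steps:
A = 2*√2 (A = √8 = 2*√2 ≈ 2.8284)
I(P) = P*(P + 2*√2) (I(P) = (P + 2*√2)*P = P*(P + 2*√2))
(0 + I(12))² = (0 + 12*(12 + 2*√2))² = (0 + (144 + 24*√2))² = (144 + 24*√2)²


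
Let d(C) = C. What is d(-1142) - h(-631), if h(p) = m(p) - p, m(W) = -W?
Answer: -2404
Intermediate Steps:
h(p) = -2*p (h(p) = -p - p = -2*p)
d(-1142) - h(-631) = -1142 - (-2)*(-631) = -1142 - 1*1262 = -1142 - 1262 = -2404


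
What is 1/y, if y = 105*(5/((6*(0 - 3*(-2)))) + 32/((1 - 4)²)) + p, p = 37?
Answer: 12/5099 ≈ 0.0023534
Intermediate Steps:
y = 5099/12 (y = 105*(5/((6*(0 - 3*(-2)))) + 32/((1 - 4)²)) + 37 = 105*(5/((6*(0 + 6))) + 32/((-3)²)) + 37 = 105*(5/((6*6)) + 32/9) + 37 = 105*(5/36 + 32*(⅑)) + 37 = 105*(5*(1/36) + 32/9) + 37 = 105*(5/36 + 32/9) + 37 = 105*(133/36) + 37 = 4655/12 + 37 = 5099/12 ≈ 424.92)
1/y = 1/(5099/12) = 12/5099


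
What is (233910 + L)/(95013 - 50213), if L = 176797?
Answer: 410707/44800 ≈ 9.1676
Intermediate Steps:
(233910 + L)/(95013 - 50213) = (233910 + 176797)/(95013 - 50213) = 410707/44800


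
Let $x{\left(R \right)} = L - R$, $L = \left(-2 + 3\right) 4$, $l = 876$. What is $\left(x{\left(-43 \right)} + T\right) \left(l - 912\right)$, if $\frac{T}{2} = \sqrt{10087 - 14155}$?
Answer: $-1692 - 432 i \sqrt{113} \approx -1692.0 - 4592.2 i$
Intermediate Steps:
$L = 4$ ($L = 1 \cdot 4 = 4$)
$x{\left(R \right)} = 4 - R$
$T = 12 i \sqrt{113}$ ($T = 2 \sqrt{10087 - 14155} = 2 \sqrt{-4068} = 2 \cdot 6 i \sqrt{113} = 12 i \sqrt{113} \approx 127.56 i$)
$\left(x{\left(-43 \right)} + T\right) \left(l - 912\right) = \left(\left(4 - -43\right) + 12 i \sqrt{113}\right) \left(876 - 912\right) = \left(\left(4 + 43\right) + 12 i \sqrt{113}\right) \left(-36\right) = \left(47 + 12 i \sqrt{113}\right) \left(-36\right) = -1692 - 432 i \sqrt{113}$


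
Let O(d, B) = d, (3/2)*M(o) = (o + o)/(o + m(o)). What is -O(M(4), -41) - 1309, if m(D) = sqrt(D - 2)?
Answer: -27521/21 + 8*sqrt(2)/21 ≈ -1310.0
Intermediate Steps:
m(D) = sqrt(-2 + D)
M(o) = 4*o/(3*(o + sqrt(-2 + o))) (M(o) = 2*((o + o)/(o + sqrt(-2 + o)))/3 = 2*((2*o)/(o + sqrt(-2 + o)))/3 = 2*(2*o/(o + sqrt(-2 + o)))/3 = 4*o/(3*(o + sqrt(-2 + o))))
-O(M(4), -41) - 1309 = -4*4/(3*(4 + sqrt(-2 + 4))) - 1309 = -4*4/(3*(4 + sqrt(2))) - 1309 = -16/(3*(4 + sqrt(2))) - 1309 = -1309 - 16/(3*(4 + sqrt(2)))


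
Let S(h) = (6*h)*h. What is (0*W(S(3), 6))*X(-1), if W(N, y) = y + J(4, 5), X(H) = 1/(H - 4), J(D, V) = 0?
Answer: 0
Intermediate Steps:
S(h) = 6*h²
X(H) = 1/(-4 + H)
W(N, y) = y (W(N, y) = y + 0 = y)
(0*W(S(3), 6))*X(-1) = (0*6)/(-4 - 1) = 0/(-5) = 0*(-⅕) = 0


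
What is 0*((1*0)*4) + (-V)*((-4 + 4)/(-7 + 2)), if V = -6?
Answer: 0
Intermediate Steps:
0*((1*0)*4) + (-V)*((-4 + 4)/(-7 + 2)) = 0*((1*0)*4) + (-1*(-6))*((-4 + 4)/(-7 + 2)) = 0*(0*4) + 6*(0/(-5)) = 0*0 + 6*(0*(-⅕)) = 0 + 6*0 = 0 + 0 = 0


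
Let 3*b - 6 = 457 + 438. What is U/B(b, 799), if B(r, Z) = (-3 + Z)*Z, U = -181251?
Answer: -181251/636004 ≈ -0.28498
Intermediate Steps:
b = 901/3 (b = 2 + (457 + 438)/3 = 2 + (⅓)*895 = 2 + 895/3 = 901/3 ≈ 300.33)
B(r, Z) = Z*(-3 + Z)
U/B(b, 799) = -181251*1/(799*(-3 + 799)) = -181251/(799*796) = -181251/636004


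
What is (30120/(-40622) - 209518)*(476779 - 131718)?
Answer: -1468419217154638/20311 ≈ -7.2297e+10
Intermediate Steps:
(30120/(-40622) - 209518)*(476779 - 131718) = (30120*(-1/40622) - 209518)*345061 = (-15060/20311 - 209518)*345061 = -4255535158/20311*345061 = -1468419217154638/20311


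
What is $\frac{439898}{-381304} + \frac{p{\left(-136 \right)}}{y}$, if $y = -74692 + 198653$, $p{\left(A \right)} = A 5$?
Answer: $- \frac{27394741349}{23633412572} \approx -1.1592$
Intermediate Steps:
$p{\left(A \right)} = 5 A$
$y = 123961$
$\frac{439898}{-381304} + \frac{p{\left(-136 \right)}}{y} = \frac{439898}{-381304} + \frac{5 \left(-136\right)}{123961} = 439898 \left(- \frac{1}{381304}\right) - \frac{680}{123961} = - \frac{219949}{190652} - \frac{680}{123961} = - \frac{27394741349}{23633412572}$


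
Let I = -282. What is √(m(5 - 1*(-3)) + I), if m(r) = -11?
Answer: I*√293 ≈ 17.117*I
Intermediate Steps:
√(m(5 - 1*(-3)) + I) = √(-11 - 282) = √(-293) = I*√293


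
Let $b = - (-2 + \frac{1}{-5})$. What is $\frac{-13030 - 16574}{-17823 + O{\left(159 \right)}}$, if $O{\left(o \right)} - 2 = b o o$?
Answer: $- \frac{74010}{94493} \approx -0.78323$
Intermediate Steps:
$b = \frac{11}{5}$ ($b = - (-2 - \frac{1}{5}) = \left(-1\right) \left(- \frac{11}{5}\right) = \frac{11}{5} \approx 2.2$)
$O{\left(o \right)} = 2 + \frac{11 o^{2}}{5}$ ($O{\left(o \right)} = 2 + \frac{11 o}{5} o = 2 + \frac{11 o^{2}}{5}$)
$\frac{-13030 - 16574}{-17823 + O{\left(159 \right)}} = \frac{-13030 - 16574}{-17823 + \left(2 + \frac{11 \cdot 159^{2}}{5}\right)} = - \frac{29604}{-17823 + \left(2 + \frac{11}{5} \cdot 25281\right)} = - \frac{29604}{-17823 + \left(2 + \frac{278091}{5}\right)} = - \frac{29604}{-17823 + \frac{278101}{5}} = - \frac{29604}{\frac{188986}{5}} = \left(-29604\right) \frac{5}{188986} = - \frac{74010}{94493}$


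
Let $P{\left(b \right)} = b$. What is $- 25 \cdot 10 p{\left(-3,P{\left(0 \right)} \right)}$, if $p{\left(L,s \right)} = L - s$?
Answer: $750$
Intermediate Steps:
$- 25 \cdot 10 p{\left(-3,P{\left(0 \right)} \right)} = - 25 \cdot 10 \left(-3 - 0\right) = - 250 \left(-3 + 0\right) = - 250 \left(-3\right) = \left(-1\right) \left(-750\right) = 750$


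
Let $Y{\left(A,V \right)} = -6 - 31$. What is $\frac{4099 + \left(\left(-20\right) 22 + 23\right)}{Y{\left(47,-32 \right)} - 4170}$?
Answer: $- \frac{526}{601} \approx -0.87521$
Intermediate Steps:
$Y{\left(A,V \right)} = -37$
$\frac{4099 + \left(\left(-20\right) 22 + 23\right)}{Y{\left(47,-32 \right)} - 4170} = \frac{4099 + \left(\left(-20\right) 22 + 23\right)}{-37 - 4170} = \frac{4099 + \left(-440 + 23\right)}{-4207} = \left(4099 - 417\right) \left(- \frac{1}{4207}\right) = 3682 \left(- \frac{1}{4207}\right) = - \frac{526}{601}$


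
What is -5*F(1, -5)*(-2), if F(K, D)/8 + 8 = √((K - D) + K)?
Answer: -640 + 80*√7 ≈ -428.34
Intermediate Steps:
F(K, D) = -64 + 8*√(-D + 2*K) (F(K, D) = -64 + 8*√((K - D) + K) = -64 + 8*√(-D + 2*K))
-5*F(1, -5)*(-2) = -5*(-64 + 8*√(-1*(-5) + 2*1))*(-2) = -5*(-64 + 8*√(5 + 2))*(-2) = -5*(-64 + 8*√7)*(-2) = (320 - 40*√7)*(-2) = -640 + 80*√7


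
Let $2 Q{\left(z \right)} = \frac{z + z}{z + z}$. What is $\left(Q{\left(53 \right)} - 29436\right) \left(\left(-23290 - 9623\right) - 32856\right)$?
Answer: $\frac{3871886799}{2} \approx 1.9359 \cdot 10^{9}$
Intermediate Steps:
$Q{\left(z \right)} = \frac{1}{2}$ ($Q{\left(z \right)} = \frac{\left(z + z\right) \frac{1}{z + z}}{2} = \frac{2 z \frac{1}{2 z}}{2} = \frac{1}{2} \cdot 1 = \frac{1}{2}$)
$\left(Q{\left(53 \right)} - 29436\right) \left(\left(-23290 - 9623\right) - 32856\right) = \left(\frac{1}{2} - 29436\right) \left(\left(-23290 - 9623\right) - 32856\right) = - \frac{58871 \left(-32913 - 32856\right)}{2} = \left(- \frac{58871}{2}\right) \left(-65769\right) = \frac{3871886799}{2}$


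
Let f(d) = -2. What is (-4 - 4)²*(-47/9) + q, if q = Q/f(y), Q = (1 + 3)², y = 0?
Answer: -3080/9 ≈ -342.22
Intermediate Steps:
Q = 16 (Q = 4² = 16)
q = -8 (q = 16/(-2) = 16*(-½) = -8)
(-4 - 4)²*(-47/9) + q = (-4 - 4)²*(-47/9) - 8 = (-8)²*(-47*⅑) - 8 = 64*(-47/9) - 8 = -3008/9 - 8 = -3080/9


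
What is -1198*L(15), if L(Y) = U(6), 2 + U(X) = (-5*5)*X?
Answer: 182096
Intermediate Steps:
U(X) = -2 - 25*X (U(X) = -2 + (-5*5)*X = -2 - 25*X)
L(Y) = -152 (L(Y) = -2 - 25*6 = -2 - 150 = -152)
-1198*L(15) = -1198*(-152) = 182096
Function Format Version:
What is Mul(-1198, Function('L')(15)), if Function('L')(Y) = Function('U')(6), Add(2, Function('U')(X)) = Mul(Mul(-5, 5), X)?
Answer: 182096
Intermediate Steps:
Function('U')(X) = Add(-2, Mul(-25, X)) (Function('U')(X) = Add(-2, Mul(Mul(-5, 5), X)) = Add(-2, Mul(-25, X)))
Function('L')(Y) = -152 (Function('L')(Y) = Add(-2, Mul(-25, 6)) = Add(-2, -150) = -152)
Mul(-1198, Function('L')(15)) = Mul(-1198, -152) = 182096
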